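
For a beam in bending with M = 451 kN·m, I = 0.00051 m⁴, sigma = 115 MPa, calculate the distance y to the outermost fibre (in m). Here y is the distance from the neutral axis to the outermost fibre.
Model: a beam in bending, so sigma = (M·y) / I.
Solve for y: y = (sigma·I) / M.
Convert to SI units:
  M = 451 kN·m = 451000 N·m
  sigma = 115 MPa = 1.15 × 10⁸ Pa
Substitute:
  y = ((1.15 × 10⁸) × 0.00051) / 451000
  y = 0.13 m
Final answer: y = 0.13 m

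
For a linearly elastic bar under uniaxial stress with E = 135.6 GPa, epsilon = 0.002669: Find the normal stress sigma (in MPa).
Model: a linearly elastic bar under uniaxial stress, so sigma = E·epsilon.
Convert to SI units:
  E = 135.6 GPa = 1.356 × 10¹¹ Pa
Substitute:
  sigma = (1.356 × 10¹¹) × 0.002669
  sigma = 3.619 × 10⁸ Pa
Convert: sigma = 3.619 × 10⁸ Pa = 361.9 MPa
Final answer: sigma = 361.9 MPa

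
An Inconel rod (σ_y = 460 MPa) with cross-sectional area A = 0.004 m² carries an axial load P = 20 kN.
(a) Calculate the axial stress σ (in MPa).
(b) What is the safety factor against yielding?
(a) Axial stress σ = P/A. Convert P = 20 kN = 20000 N.
  σ = 20000 / 0.004 = 5 × 10⁶ Pa = 5 MPa
(b) Safety factor SF = σ_y/σ = 460 / 5 = 92
Final answer: (a) σ = 5 MPa, (b) SF = 92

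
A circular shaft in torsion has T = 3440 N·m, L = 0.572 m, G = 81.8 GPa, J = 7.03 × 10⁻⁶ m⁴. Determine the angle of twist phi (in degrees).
Model: a circular shaft in torsion, so phi = (T·L) / (G·J).
Convert to SI units:
  G = 81.8 GPa = 8.18 × 10¹⁰ Pa
Substitute:
  phi = (3440 × 0.572) / ((8.18 × 10¹⁰) × (7.03 × 10⁻⁶))
  phi = 0.003422 rad
Convert to degrees: phi = 0.003422 × 180/π = 0.1961°
Final answer: phi = 0.1961°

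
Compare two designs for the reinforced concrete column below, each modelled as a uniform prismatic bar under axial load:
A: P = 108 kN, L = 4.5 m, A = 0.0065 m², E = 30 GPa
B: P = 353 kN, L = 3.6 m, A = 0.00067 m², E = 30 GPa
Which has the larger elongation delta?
Model: a uniform prismatic bar under axial load, so delta = (P·L) / (A·E) (SI units).
  A: delta = (108000 × 4.5) / (0.0065 × (3 × 10¹⁰)) = 0.002492 m = 2.492 mm
  B: delta = (353000 × 3.6) / (0.00067 × (3 × 10¹⁰)) = 0.06322 m = 63.22 mm
63.22 mm > 2.492 mm, so B is larger.
Final answer: B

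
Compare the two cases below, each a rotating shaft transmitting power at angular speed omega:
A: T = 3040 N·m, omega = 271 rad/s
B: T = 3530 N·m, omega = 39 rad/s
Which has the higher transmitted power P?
Model: a rotating shaft transmitting power at angular speed omega, so P = T·omega (SI units).
  A: P = 3040 × 271 = 823800 W = 823.8 kW
  B: P = 3530 × 39 = 137700 W = 137.7 kW
823.8 kW > 137.7 kW, so A is larger.
Final answer: A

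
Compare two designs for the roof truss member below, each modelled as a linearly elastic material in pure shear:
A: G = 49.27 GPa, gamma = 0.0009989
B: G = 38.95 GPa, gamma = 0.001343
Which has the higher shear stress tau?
Model: a linearly elastic material in pure shear, so tau = G·gamma (SI units).
  A: tau = (4.927 × 10¹⁰) × 0.0009989 = 4.922 × 10⁷ Pa = 49.22 MPa
  B: tau = (3.895 × 10¹⁰) × 0.001343 = 5.231 × 10⁷ Pa = 52.31 MPa
52.31 MPa > 49.22 MPa, so B is larger.
Final answer: B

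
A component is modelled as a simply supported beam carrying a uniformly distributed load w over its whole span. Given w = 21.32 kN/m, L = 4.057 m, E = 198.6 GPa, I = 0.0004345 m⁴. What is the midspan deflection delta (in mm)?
Model: a simply supported beam carrying a uniformly distributed load w over its whole span, so delta = (5·w·L^4) / (384·E·I).
Convert to SI units:
  w = 21.32 kN/m = 21320 N/m
  E = 198.6 GPa = 1.986 × 10¹¹ Pa
Substitute:
  delta = (5 × 21320 × 4.057^4) / (384 × (1.986 × 10¹¹) × 0.0004345)
  delta = 0.0008715 m
Convert: delta = 0.0008715 m = 0.8715 mm
Final answer: delta = 0.8715 mm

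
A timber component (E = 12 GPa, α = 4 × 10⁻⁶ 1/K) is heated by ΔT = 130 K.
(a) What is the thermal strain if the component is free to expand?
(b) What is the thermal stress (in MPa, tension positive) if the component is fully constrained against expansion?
(a) Free thermal strain ε_th = α·ΔT = (4 × 10⁻⁶) × 130 = 0.00052
(b) Fully constrained, the expansion is suppressed, so σ = -E·α·ΔT. Convert E = 12 GPa = 1.2 × 10¹⁰ Pa.
  σ = -(1.2 × 10¹⁰) × (4 × 10⁻⁶) × 130 = -6.24 × 10⁶ Pa = -6.24 MPa (compressive)
Final answer: (a) ε_th = 0.00052, (b) σ = -6.24 MPa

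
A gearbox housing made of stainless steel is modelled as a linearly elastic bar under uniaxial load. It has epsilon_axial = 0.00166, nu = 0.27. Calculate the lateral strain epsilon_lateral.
Model: a linearly elastic bar under uniaxial load, so epsilon_lateral = -nu·epsilon_axial.
Substitute:
  epsilon_lateral = -(0.27 × 0.00166)
  epsilon_lateral = -0.0004482
Final answer: epsilon_lateral = -0.0004482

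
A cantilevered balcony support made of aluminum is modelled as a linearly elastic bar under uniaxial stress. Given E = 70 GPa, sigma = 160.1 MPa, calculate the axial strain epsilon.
Model: a linearly elastic bar under uniaxial stress, so sigma = E·epsilon.
Solve for epsilon: epsilon = sigma / E.
Convert to SI units:
  E = 70 GPa = 7 × 10¹⁰ Pa
  sigma = 160.1 MPa = 1.601 × 10⁸ Pa
Substitute:
  epsilon = (1.601 × 10⁸) / (7 × 10¹⁰)
  epsilon = 0.002287
Final answer: epsilon = 0.002287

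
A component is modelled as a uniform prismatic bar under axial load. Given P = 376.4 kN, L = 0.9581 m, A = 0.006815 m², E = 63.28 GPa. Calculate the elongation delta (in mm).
Model: a uniform prismatic bar under axial load, so delta = (P·L) / (A·E).
Convert to SI units:
  P = 376.4 kN = 376400 N
  E = 63.28 GPa = 6.328 × 10¹⁰ Pa
Substitute:
  delta = (376400 × 0.9581) / (0.006815 × (6.328 × 10¹⁰))
  delta = 0.0008362 m
Convert: delta = 0.0008362 m = 0.8362 mm
Final answer: delta = 0.8362 mm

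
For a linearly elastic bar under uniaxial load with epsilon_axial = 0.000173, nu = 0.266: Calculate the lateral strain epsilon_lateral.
Model: a linearly elastic bar under uniaxial load, so epsilon_lateral = -nu·epsilon_axial.
Substitute:
  epsilon_lateral = -(0.266 × 0.000173)
  epsilon_lateral = -4.602 × 10⁻⁵
Final answer: epsilon_lateral = -4.602 × 10⁻⁵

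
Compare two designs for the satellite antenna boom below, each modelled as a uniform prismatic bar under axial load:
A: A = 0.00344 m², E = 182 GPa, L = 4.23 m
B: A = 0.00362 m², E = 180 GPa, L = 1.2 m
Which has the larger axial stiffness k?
Model: a uniform prismatic bar under axial load, so k = (A·E) / L (SI units).
  A: k = (0.00344 × (1.82 × 10¹¹)) / 4.23 = 1.48 × 10⁸ N/m = 148 MN/m
  B: k = (0.00362 × (1.8 × 10¹¹)) / 1.2 = 5.43 × 10⁸ N/m = 543 MN/m
543 MN/m > 148 MN/m, so B is larger.
Final answer: B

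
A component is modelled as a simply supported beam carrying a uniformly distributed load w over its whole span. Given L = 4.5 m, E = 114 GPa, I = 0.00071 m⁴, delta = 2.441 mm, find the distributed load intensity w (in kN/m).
Model: a simply supported beam carrying a uniformly distributed load w over its whole span, so delta = (5·w·L^4) / (384·E·I).
Solve for w: w = (384·delta·E·I) / (5·L^4).
Convert to SI units:
  E = 114 GPa = 1.14 × 10¹¹ Pa
  delta = 2.441 mm = 0.002441 m
Substitute:
  w = (384 × 0.002441 × (1.14 × 10¹¹) × 0.00071) / (5 × 4.5^4)
  w = 37000 N/m
Convert: w = 37000 N/m = 37 kN/m
Final answer: w = 37 kN/m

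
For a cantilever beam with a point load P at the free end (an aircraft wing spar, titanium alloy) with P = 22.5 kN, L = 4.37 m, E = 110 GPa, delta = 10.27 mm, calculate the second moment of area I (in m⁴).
Model: a cantilever beam with a point load P at the free end, so delta = (P·L^3) / (3·E·I).
Solve for I: I = (P·L^3) / (3·delta·E).
Convert to SI units:
  P = 22.5 kN = 22500 N
  E = 110 GPa = 1.1 × 10¹¹ Pa
  delta = 10.27 mm = 0.01027 m
Substitute:
  I = (22500 × 4.37^3) / (3 × 0.01027 × (1.1 × 10¹¹))
  I = 0.000554 m⁴
Final answer: I = 0.000554 m⁴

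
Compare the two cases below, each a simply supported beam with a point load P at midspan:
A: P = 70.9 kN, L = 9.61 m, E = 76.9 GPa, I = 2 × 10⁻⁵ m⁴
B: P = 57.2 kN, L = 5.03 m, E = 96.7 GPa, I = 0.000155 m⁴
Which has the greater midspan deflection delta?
Model: a simply supported beam with a point load P at midspan, so delta = (P·L^3) / (48·E·I) (SI units).
  A: delta = (70900 × 9.61^3) / (48 × (7.69 × 10¹⁰) × (2 × 10⁻⁵)) = 0.8524 m = 852.4 mm
  B: delta = (57200 × 5.03^3) / (48 × (9.67 × 10¹⁰) × 0.000155) = 0.01012 m = 10.12 mm
852.4 mm > 10.12 mm, so A is larger.
Final answer: A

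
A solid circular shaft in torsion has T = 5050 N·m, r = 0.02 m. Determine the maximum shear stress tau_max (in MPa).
Model: a solid circular shaft in torsion, so tau_max = (2·T) / (π·r^3).
Substitute:
  tau_max = (2 × 5050) / (π × 0.02^3)
  tau_max = 4.019 × 10⁸ Pa
Convert: tau_max = 4.019 × 10⁸ Pa = 401.9 MPa
Final answer: tau_max = 401.9 MPa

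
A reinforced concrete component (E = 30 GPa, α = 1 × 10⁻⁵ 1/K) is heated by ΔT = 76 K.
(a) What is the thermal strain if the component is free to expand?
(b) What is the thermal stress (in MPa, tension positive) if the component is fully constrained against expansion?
(a) Free thermal strain ε_th = α·ΔT = (1 × 10⁻⁵) × 76 = 0.00076
(b) Fully constrained, the expansion is suppressed, so σ = -E·α·ΔT. Convert E = 30 GPa = 3 × 10¹⁰ Pa.
  σ = -(3 × 10¹⁰) × (1 × 10⁻⁵) × 76 = -2.28 × 10⁷ Pa = -22.8 MPa (compressive)
Final answer: (a) ε_th = 0.00076, (b) σ = -22.8 MPa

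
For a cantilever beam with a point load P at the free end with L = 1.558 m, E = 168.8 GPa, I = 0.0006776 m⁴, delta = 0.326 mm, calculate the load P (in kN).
Model: a cantilever beam with a point load P at the free end, so delta = (P·L^3) / (3·E·I).
Solve for P: P = (3·delta·E·I) / L^3.
Convert to SI units:
  E = 168.8 GPa = 1.688 × 10¹¹ Pa
  delta = 0.326 mm = 0.000326 m
Substitute:
  P = (3 × 0.000326 × (1.688 × 10¹¹) × 0.0006776) / 1.558^3
  P = 29580 N
Convert: P = 29580 N = 29.58 kN
Final answer: P = 29.58 kN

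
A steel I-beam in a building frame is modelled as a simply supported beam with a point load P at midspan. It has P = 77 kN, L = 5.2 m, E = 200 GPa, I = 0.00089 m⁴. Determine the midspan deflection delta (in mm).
Model: a simply supported beam with a point load P at midspan, so delta = (P·L^3) / (48·E·I).
Convert to SI units:
  P = 77 kN = 77000 N
  E = 200 GPa = 2 × 10¹¹ Pa
Substitute:
  delta = (77000 × 5.2^3) / (48 × (2 × 10¹¹) × 0.00089)
  delta = 0.001267 m
Convert: delta = 0.001267 m = 1.267 mm
Final answer: delta = 1.267 mm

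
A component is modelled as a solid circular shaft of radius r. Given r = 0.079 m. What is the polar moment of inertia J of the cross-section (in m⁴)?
Model: a solid circular shaft of radius r, so J = (π·r^4) / 2.
Substitute:
  J = (π × 0.079^4) / 2
  J = 6.118 × 10⁻⁵ m⁴
Final answer: J = 6.118 × 10⁻⁵ m⁴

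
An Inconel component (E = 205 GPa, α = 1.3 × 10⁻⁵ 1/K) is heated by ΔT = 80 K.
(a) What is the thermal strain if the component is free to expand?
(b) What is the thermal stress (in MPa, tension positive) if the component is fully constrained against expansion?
(a) Free thermal strain ε_th = α·ΔT = (1.3 × 10⁻⁵) × 80 = 0.00104
(b) Fully constrained, the expansion is suppressed, so σ = -E·α·ΔT. Convert E = 205 GPa = 2.05 × 10¹¹ Pa.
  σ = -(2.05 × 10¹¹) × (1.3 × 10⁻⁵) × 80 = -2.132 × 10⁸ Pa = -213.2 MPa (compressive)
Final answer: (a) ε_th = 0.00104, (b) σ = -213.2 MPa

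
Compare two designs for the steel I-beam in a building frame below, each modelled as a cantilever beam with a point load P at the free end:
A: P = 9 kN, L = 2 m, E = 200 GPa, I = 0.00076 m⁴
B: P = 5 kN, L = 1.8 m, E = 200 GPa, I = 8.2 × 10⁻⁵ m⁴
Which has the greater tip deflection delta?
Model: a cantilever beam with a point load P at the free end, so delta = (P·L^3) / (3·E·I) (SI units).
  A: delta = (9000 × 2^3) / (3 × (2 × 10¹¹) × 0.00076) = 0.0001579 m = 0.1579 mm
  B: delta = (5000 × 1.8^3) / (3 × (2 × 10¹¹) × (8.2 × 10⁻⁵)) = 0.0005927 m = 0.5927 mm
0.5927 mm > 0.1579 mm, so B is larger.
Final answer: B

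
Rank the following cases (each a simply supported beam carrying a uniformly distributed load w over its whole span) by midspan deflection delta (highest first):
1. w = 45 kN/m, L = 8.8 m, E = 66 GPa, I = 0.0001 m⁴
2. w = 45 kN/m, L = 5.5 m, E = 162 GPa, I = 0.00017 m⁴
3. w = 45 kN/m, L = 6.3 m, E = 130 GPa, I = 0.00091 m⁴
Model: a simply supported beam carrying a uniformly distributed load w over its whole span, so delta = (5·w·L^4) / (384·E·I) (SI units).
  Case 1: delta = (5 × 45000 × 8.8^4) / (384 × (6.6 × 10¹⁰) × 0.0001) = 0.5324 m = 532.4 mm
  Case 2: delta = (5 × 45000 × 5.5^4) / (384 × (1.62 × 10¹¹) × 0.00017) = 0.01947 m = 19.47 mm
  Case 3: delta = (5 × 45000 × 6.3^4) / (384 × (1.3 × 10¹¹) × 0.00091) = 0.007802 m = 7.802 mm
Ordering: 532.4 mm (case 1) > 19.47 mm (case 2) > 7.802 mm (case 3)
Final answer: 1, 2, 3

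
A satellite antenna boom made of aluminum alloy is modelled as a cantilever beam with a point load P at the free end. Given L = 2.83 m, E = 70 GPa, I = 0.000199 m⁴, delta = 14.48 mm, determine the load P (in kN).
Model: a cantilever beam with a point load P at the free end, so delta = (P·L^3) / (3·E·I).
Solve for P: P = (3·delta·E·I) / L^3.
Convert to SI units:
  E = 70 GPa = 7 × 10¹⁰ Pa
  delta = 14.48 mm = 0.01448 m
Substitute:
  P = (3 × 0.01448 × (7 × 10¹⁰) × 0.000199) / 2.83^3
  P = 26700 N
Convert: P = 26700 N = 26.7 kN
Final answer: P = 26.7 kN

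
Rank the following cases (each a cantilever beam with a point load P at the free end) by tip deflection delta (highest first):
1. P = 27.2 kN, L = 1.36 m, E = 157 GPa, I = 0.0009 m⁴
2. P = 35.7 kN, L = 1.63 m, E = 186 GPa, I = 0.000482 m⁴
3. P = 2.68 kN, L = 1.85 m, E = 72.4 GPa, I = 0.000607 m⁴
Model: a cantilever beam with a point load P at the free end, so delta = (P·L^3) / (3·E·I) (SI units).
  Case 1: delta = (27200 × 1.36^3) / (3 × (1.57 × 10¹¹) × 0.0009) = 0.0001614 m = 0.1614 mm
  Case 2: delta = (35700 × 1.63^3) / (3 × (1.86 × 10¹¹) × 0.000482) = 0.0005748 m = 0.5748 mm
  Case 3: delta = (2680 × 1.85^3) / (3 × (7.24 × 10¹⁰) × 0.000607) = 0.0001287 m = 0.1287 mm
Ordering: 0.5748 mm (case 2) > 0.1614 mm (case 1) > 0.1287 mm (case 3)
Final answer: 2, 1, 3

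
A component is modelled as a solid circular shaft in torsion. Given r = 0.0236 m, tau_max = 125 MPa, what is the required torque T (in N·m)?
Model: a solid circular shaft in torsion, so tau_max = (2·T) / (π·r^3).
Solve for T: T = (π·tau_max·r^3) / 2.
Convert to SI units:
  tau_max = 125 MPa = 1.25 × 10⁸ Pa
Substitute:
  T = (π × (1.25 × 10⁸) × 0.0236^3) / 2
  T = 2581 N·m
Final answer: T = 2581 N·m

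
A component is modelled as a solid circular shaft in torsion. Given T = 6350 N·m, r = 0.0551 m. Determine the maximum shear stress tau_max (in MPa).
Model: a solid circular shaft in torsion, so tau_max = (2·T) / (π·r^3).
Substitute:
  tau_max = (2 × 6350) / (π × 0.0551^3)
  tau_max = 2.417 × 10⁷ Pa
Convert: tau_max = 2.417 × 10⁷ Pa = 24.17 MPa
Final answer: tau_max = 24.17 MPa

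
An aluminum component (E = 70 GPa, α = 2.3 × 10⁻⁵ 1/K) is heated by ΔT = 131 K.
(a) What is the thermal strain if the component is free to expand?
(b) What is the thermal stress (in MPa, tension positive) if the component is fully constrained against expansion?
(a) Free thermal strain ε_th = α·ΔT = (2.3 × 10⁻⁵) × 131 = 0.003013
(b) Fully constrained, the expansion is suppressed, so σ = -E·α·ΔT. Convert E = 70 GPa = 7 × 10¹⁰ Pa.
  σ = -(7 × 10¹⁰) × (2.3 × 10⁻⁵) × 131 = -2.109 × 10⁸ Pa = -210.9 MPa (compressive)
Final answer: (a) ε_th = 0.003013, (b) σ = -210.9 MPa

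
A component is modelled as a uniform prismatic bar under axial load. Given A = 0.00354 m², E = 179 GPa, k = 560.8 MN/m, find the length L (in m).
Model: a uniform prismatic bar under axial load, so k = (A·E) / L.
Solve for L: L = (A·E) / k.
Convert to SI units:
  E = 179 GPa = 1.79 × 10¹¹ Pa
  k = 560.8 MN/m = 5.608 × 10⁸ N/m
Substitute:
  L = (0.00354 × (1.79 × 10¹¹)) / (5.608 × 10⁸)
  L = 1.13 m
Final answer: L = 1.13 m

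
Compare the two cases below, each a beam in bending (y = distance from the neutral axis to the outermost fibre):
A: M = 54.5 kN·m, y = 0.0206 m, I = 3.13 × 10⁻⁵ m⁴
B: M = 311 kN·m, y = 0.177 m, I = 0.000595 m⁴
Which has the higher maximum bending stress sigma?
Model: a beam in bending (y = distance from the neutral axis to the outermost fibre), so sigma = (M·y) / I (SI units).
  A: sigma = (54500 × 0.0206) / (3.13 × 10⁻⁵) = 3.587 × 10⁷ Pa = 35.87 MPa
  B: sigma = (311000 × 0.177) / 0.000595 = 9.252 × 10⁷ Pa = 92.52 MPa
92.52 MPa > 35.87 MPa, so B is larger.
Final answer: B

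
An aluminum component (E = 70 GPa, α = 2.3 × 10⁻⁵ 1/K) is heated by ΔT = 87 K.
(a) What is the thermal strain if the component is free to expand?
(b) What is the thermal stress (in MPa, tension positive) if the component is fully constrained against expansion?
(a) Free thermal strain ε_th = α·ΔT = (2.3 × 10⁻⁵) × 87 = 0.002001
(b) Fully constrained, the expansion is suppressed, so σ = -E·α·ΔT. Convert E = 70 GPa = 7 × 10¹⁰ Pa.
  σ = -(7 × 10¹⁰) × (2.3 × 10⁻⁵) × 87 = -1.401 × 10⁸ Pa = -140.1 MPa (compressive)
Final answer: (a) ε_th = 0.002001, (b) σ = -140.1 MPa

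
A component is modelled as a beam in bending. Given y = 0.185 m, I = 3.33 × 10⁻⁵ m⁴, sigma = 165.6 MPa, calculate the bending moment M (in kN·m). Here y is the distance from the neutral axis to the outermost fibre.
Model: a beam in bending, so sigma = (M·y) / I.
Solve for M: M = (sigma·I) / y.
Convert to SI units:
  sigma = 165.6 MPa = 1.656 × 10⁸ Pa
Substitute:
  M = ((1.656 × 10⁸) × (3.33 × 10⁻⁵)) / 0.185
  M = 29810 N·m
Convert: M = 29810 N·m = 29.81 kN·m
Final answer: M = 29.81 kN·m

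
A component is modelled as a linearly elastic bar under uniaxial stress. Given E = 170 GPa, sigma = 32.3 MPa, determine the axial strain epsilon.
Model: a linearly elastic bar under uniaxial stress, so sigma = E·epsilon.
Solve for epsilon: epsilon = sigma / E.
Convert to SI units:
  E = 170 GPa = 1.7 × 10¹¹ Pa
  sigma = 32.3 MPa = 3.23 × 10⁷ Pa
Substitute:
  epsilon = (3.23 × 10⁷) / (1.7 × 10¹¹)
  epsilon = 0.00019
Final answer: epsilon = 0.00019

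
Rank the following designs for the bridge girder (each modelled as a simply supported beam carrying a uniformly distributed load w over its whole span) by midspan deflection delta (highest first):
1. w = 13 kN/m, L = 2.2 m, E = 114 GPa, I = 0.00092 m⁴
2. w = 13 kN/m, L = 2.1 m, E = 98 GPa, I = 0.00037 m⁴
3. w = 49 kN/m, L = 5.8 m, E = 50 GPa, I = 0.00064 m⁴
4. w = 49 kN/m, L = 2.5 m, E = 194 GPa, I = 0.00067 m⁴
Model: a simply supported beam carrying a uniformly distributed load w over its whole span, so delta = (5·w·L^4) / (384·E·I) (SI units).
  Case 1: delta = (5 × 13000 × 2.2^4) / (384 × (1.14 × 10¹¹) × 0.00092) = 3.781 × 10⁻⁵ m = 0.03781 mm
  Case 2: delta = (5 × 13000 × 2.1^4) / (384 × (9.8 × 10¹⁰) × 0.00037) = 9.079 × 10⁻⁵ m = 0.09079 mm
  Case 3: delta = (5 × 49000 × 5.8^4) / (384 × (5 × 10¹⁰) × 0.00064) = 0.02256 m = 22.56 mm
  Case 4: delta = (5 × 49000 × 2.5^4) / (384 × (1.94 × 10¹¹) × 0.00067) = 0.0001917 m = 0.1917 mm
Ordering: 22.56 mm (case 3) > 0.1917 mm (case 4) > 0.09079 mm (case 2) > 0.03781 mm (case 1)
Final answer: 3, 4, 2, 1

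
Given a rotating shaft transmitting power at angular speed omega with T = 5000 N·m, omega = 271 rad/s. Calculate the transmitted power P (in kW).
Model: a rotating shaft transmitting power at angular speed omega, so P = T·omega.
Substitute:
  P = 5000 × 271
  P = 1.355 × 10⁶ W
Convert: P = 1.355 × 10⁶ W = 1355 kW
Final answer: P = 1355 kW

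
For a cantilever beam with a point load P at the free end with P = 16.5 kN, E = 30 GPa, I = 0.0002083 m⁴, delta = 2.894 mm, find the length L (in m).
Model: a cantilever beam with a point load P at the free end, so delta = (P·L^3) / (3·E·I).
Solve for L: L = ((3·delta·E·I) / P)^(1/3).
Convert to SI units:
  P = 16.5 kN = 16500 N
  E = 30 GPa = 3 × 10¹⁰ Pa
  delta = 2.894 mm = 0.002894 m
Substitute:
  L = ((3 × 0.002894 × (3 × 10¹⁰) × 0.0002083) / 16500)^(1/3)
  L = 1.487 m
Final answer: L = 1.487 m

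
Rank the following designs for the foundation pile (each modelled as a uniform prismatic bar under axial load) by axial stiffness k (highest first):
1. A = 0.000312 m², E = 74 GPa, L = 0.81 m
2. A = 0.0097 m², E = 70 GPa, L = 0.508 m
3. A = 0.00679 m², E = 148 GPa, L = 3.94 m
Model: a uniform prismatic bar under axial load, so k = (A·E) / L (SI units).
  Case 1: k = (0.000312 × (7.4 × 10¹⁰)) / 0.81 = 2.85 × 10⁷ N/m = 28.5 MN/m
  Case 2: k = (0.0097 × (7 × 10¹⁰)) / 0.508 = 1.337 × 10⁹ N/m = 1337 MN/m
  Case 3: k = (0.00679 × (1.48 × 10¹¹)) / 3.94 = 2.551 × 10⁸ N/m = 255.1 MN/m
Ordering: 1337 MN/m (case 2) > 255.1 MN/m (case 3) > 28.5 MN/m (case 1)
Final answer: 2, 3, 1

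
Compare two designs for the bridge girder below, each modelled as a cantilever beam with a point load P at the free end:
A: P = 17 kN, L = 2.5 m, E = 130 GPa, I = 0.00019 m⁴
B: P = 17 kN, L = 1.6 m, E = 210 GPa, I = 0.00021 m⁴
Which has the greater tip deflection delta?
Model: a cantilever beam with a point load P at the free end, so delta = (P·L^3) / (3·E·I) (SI units).
  A: delta = (17000 × 2.5^3) / (3 × (1.3 × 10¹¹) × 0.00019) = 0.003585 m = 3.585 mm
  B: delta = (17000 × 1.6^3) / (3 × (2.1 × 10¹¹) × 0.00021) = 0.0005263 m = 0.5263 mm
3.585 mm > 0.5263 mm, so A is larger.
Final answer: A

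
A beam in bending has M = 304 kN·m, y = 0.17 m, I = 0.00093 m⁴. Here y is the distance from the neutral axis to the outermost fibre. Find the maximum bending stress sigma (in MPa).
Model: a beam in bending, so sigma = (M·y) / I.
Convert to SI units:
  M = 304 kN·m = 304000 N·m
Substitute:
  sigma = (304000 × 0.17) / 0.00093
  sigma = 5.557 × 10⁷ Pa
Convert: sigma = 5.557 × 10⁷ Pa = 55.57 MPa
Final answer: sigma = 55.57 MPa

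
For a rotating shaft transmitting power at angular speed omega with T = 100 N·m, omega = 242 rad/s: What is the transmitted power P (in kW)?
Model: a rotating shaft transmitting power at angular speed omega, so P = T·omega.
Substitute:
  P = 100 × 242
  P = 24200 W
Convert: P = 24200 W = 24.2 kW
Final answer: P = 24.2 kW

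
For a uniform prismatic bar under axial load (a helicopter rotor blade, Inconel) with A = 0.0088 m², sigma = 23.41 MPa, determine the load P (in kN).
Model: a uniform prismatic bar under axial load, so sigma = P / A.
Solve for P: P = sigma·A.
Convert to SI units:
  sigma = 23.41 MPa = 2.341 × 10⁷ Pa
Substitute:
  P = (2.341 × 10⁷) × 0.0088
  P = 206000 N
Convert: P = 206000 N = 206 kN
Final answer: P = 206 kN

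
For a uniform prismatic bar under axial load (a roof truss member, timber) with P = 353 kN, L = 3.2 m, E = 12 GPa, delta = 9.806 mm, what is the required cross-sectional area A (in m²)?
Model: a uniform prismatic bar under axial load, so delta = (P·L) / (A·E).
Solve for A: A = (P·L) / (delta·E).
Convert to SI units:
  P = 353 kN = 353000 N
  E = 12 GPa = 1.2 × 10¹⁰ Pa
  delta = 9.806 mm = 0.009806 m
Substitute:
  A = (353000 × 3.2) / (0.009806 × (1.2 × 10¹⁰))
  A = 0.0096 m²
Final answer: A = 0.0096 m²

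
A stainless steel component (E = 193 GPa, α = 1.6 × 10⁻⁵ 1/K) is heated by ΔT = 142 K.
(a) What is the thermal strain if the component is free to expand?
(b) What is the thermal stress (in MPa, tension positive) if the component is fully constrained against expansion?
(a) Free thermal strain ε_th = α·ΔT = (1.6 × 10⁻⁵) × 142 = 0.002272
(b) Fully constrained, the expansion is suppressed, so σ = -E·α·ΔT. Convert E = 193 GPa = 1.93 × 10¹¹ Pa.
  σ = -(1.93 × 10¹¹) × (1.6 × 10⁻⁵) × 142 = -4.385 × 10⁸ Pa = -438.5 MPa (compressive)
Final answer: (a) ε_th = 0.002272, (b) σ = -438.5 MPa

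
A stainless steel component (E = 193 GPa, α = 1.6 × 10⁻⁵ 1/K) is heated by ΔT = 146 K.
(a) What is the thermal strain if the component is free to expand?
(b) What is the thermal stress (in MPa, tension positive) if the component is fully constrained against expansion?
(a) Free thermal strain ε_th = α·ΔT = (1.6 × 10⁻⁵) × 146 = 0.002336
(b) Fully constrained, the expansion is suppressed, so σ = -E·α·ΔT. Convert E = 193 GPa = 1.93 × 10¹¹ Pa.
  σ = -(1.93 × 10¹¹) × (1.6 × 10⁻⁵) × 146 = -4.508 × 10⁸ Pa = -450.8 MPa (compressive)
Final answer: (a) ε_th = 0.002336, (b) σ = -450.8 MPa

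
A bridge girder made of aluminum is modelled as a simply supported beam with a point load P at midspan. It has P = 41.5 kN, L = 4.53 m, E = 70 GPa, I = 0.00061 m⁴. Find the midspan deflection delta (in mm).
Model: a simply supported beam with a point load P at midspan, so delta = (P·L^3) / (48·E·I).
Convert to SI units:
  P = 41.5 kN = 41500 N
  E = 70 GPa = 7 × 10¹⁰ Pa
Substitute:
  delta = (41500 × 4.53^3) / (48 × (7 × 10¹⁰) × 0.00061)
  delta = 0.001882 m
Convert: delta = 0.001882 m = 1.882 mm
Final answer: delta = 1.882 mm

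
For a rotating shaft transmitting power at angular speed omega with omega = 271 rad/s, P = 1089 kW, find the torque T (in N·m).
Model: a rotating shaft transmitting power at angular speed omega, so P = T·omega.
Solve for T: T = P / omega.
Convert to SI units:
  P = 1089 kW = 1.089 × 10⁶ W
Substitute:
  T = (1.089 × 10⁶) / 271
  T = 4018 N·m
Final answer: T = 4018 N·m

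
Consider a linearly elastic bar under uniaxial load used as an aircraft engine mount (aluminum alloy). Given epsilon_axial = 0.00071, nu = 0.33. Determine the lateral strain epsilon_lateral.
Model: a linearly elastic bar under uniaxial load, so epsilon_lateral = -nu·epsilon_axial.
Substitute:
  epsilon_lateral = -(0.33 × 0.00071)
  epsilon_lateral = -0.0002343
Final answer: epsilon_lateral = -0.0002343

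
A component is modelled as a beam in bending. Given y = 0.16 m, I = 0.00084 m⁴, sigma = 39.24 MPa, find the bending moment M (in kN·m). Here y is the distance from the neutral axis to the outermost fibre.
Model: a beam in bending, so sigma = (M·y) / I.
Solve for M: M = (sigma·I) / y.
Convert to SI units:
  sigma = 39.24 MPa = 3.924 × 10⁷ Pa
Substitute:
  M = ((3.924 × 10⁷) × 0.00084) / 0.16
  M = 206000 N·m
Convert: M = 206000 N·m = 206 kN·m
Final answer: M = 206 kN·m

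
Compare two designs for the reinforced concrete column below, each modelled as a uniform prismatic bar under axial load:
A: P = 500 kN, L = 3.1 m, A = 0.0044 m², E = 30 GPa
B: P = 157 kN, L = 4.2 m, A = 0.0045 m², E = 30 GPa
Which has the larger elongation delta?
Model: a uniform prismatic bar under axial load, so delta = (P·L) / (A·E) (SI units).
  A: delta = (500000 × 3.1) / (0.0044 × (3 × 10¹⁰)) = 0.01174 m = 11.74 mm
  B: delta = (157000 × 4.2) / (0.0045 × (3 × 10¹⁰)) = 0.004884 m = 4.884 mm
11.74 mm > 4.884 mm, so A is larger.
Final answer: A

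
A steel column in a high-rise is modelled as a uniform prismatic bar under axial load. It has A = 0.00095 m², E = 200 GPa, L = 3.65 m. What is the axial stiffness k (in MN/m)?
Model: a uniform prismatic bar under axial load, so k = (A·E) / L.
Convert to SI units:
  E = 200 GPa = 2 × 10¹¹ Pa
Substitute:
  k = (0.00095 × (2 × 10¹¹)) / 3.65
  k = 5.205 × 10⁷ N/m
Convert: k = 5.205 × 10⁷ N/m = 52.05 MN/m
Final answer: k = 52.05 MN/m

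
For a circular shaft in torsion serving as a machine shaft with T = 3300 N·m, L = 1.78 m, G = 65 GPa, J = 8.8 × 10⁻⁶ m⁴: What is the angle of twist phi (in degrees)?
Model: a circular shaft in torsion, so phi = (T·L) / (G·J).
Convert to SI units:
  G = 65 GPa = 6.5 × 10¹⁰ Pa
Substitute:
  phi = (3300 × 1.78) / ((6.5 × 10¹⁰) × (8.8 × 10⁻⁶))
  phi = 0.01027 rad
Convert to degrees: phi = 0.01027 × 180/π = 0.5884°
Final answer: phi = 0.5884°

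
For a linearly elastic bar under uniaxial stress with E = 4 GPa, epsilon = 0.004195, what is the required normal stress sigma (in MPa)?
Model: a linearly elastic bar under uniaxial stress, so epsilon = sigma / E.
Solve for sigma: sigma = epsilon·E.
Convert to SI units:
  E = 4 GPa = 4 × 10⁹ Pa
Substitute:
  sigma = 0.004195 × (4 × 10⁹)
  sigma = 1.678 × 10⁷ Pa
Convert: sigma = 1.678 × 10⁷ Pa = 16.78 MPa
Final answer: sigma = 16.78 MPa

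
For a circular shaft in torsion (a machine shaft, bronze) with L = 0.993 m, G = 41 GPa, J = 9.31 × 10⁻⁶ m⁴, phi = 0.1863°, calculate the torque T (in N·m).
Model: a circular shaft in torsion, so phi = (T·L) / (G·J).
Solve for T: T = (phi·G·J) / L.
Convert to SI units:
  G = 41 GPa = 4.1 × 10¹⁰ Pa
  phi = 0.1863° = 0.003252 rad
Substitute:
  T = (0.003252 × (4.1 × 10¹⁰) × (9.31 × 10⁻⁶)) / 0.993
  T = 1250 N·m
Final answer: T = 1250 N·m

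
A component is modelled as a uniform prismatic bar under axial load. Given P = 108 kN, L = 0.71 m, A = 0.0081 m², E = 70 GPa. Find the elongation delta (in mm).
Model: a uniform prismatic bar under axial load, so delta = (P·L) / (A·E).
Convert to SI units:
  P = 108 kN = 108000 N
  E = 70 GPa = 7 × 10¹⁰ Pa
Substitute:
  delta = (108000 × 0.71) / (0.0081 × (7 × 10¹⁰))
  delta = 0.0001352 m
Convert: delta = 0.0001352 m = 0.1352 mm
Final answer: delta = 0.1352 mm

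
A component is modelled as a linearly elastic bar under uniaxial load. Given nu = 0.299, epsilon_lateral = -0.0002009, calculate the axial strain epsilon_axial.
Model: a linearly elastic bar under uniaxial load, so epsilon_lateral = -nu·epsilon_axial.
Solve for epsilon_axial: epsilon_axial = -epsilon_lateral / nu.
Substitute:
  epsilon_axial = -(-0.0002009) / 0.299
  epsilon_axial = 0.0006719
Final answer: epsilon_axial = 0.0006719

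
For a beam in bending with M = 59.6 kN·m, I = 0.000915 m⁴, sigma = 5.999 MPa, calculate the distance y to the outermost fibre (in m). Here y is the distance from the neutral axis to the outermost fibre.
Model: a beam in bending, so sigma = (M·y) / I.
Solve for y: y = (sigma·I) / M.
Convert to SI units:
  M = 59.6 kN·m = 59600 N·m
  sigma = 5.999 MPa = 5.999 × 10⁶ Pa
Substitute:
  y = ((5.999 × 10⁶) × 0.000915) / 59600
  y = 0.0921 m
Final answer: y = 0.0921 m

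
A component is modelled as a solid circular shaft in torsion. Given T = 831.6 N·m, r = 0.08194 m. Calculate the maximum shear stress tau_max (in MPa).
Model: a solid circular shaft in torsion, so tau_max = (2·T) / (π·r^3).
Substitute:
  tau_max = (2 × 831.6) / (π × 0.08194^3)
  tau_max = 962300 Pa
Convert: tau_max = 962300 Pa = 0.9623 MPa
Final answer: tau_max = 0.9623 MPa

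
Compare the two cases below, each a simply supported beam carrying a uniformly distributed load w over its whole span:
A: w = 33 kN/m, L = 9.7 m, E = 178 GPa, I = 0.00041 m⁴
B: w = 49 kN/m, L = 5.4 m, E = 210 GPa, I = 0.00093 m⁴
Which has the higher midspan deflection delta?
Model: a simply supported beam carrying a uniformly distributed load w over its whole span, so delta = (5·w·L^4) / (384·E·I) (SI units).
  A: delta = (5 × 33000 × 9.7^4) / (384 × (1.78 × 10¹¹) × 0.00041) = 0.05212 m = 52.12 mm
  B: delta = (5 × 49000 × 5.4^4) / (384 × (2.1 × 10¹¹) × 0.00093) = 0.002778 m = 2.778 mm
52.12 mm > 2.778 mm, so A is larger.
Final answer: A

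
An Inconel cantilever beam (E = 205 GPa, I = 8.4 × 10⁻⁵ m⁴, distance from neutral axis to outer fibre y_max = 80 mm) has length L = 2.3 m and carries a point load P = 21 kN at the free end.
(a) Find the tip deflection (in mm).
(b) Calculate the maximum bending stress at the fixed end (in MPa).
(a) Tip deflection of a cantilever with an end point load: δ = P·L^3 / (3·E·I). Convert P = 21 kN = 21000 N, E = 205 GPa = 2.05 × 10¹¹ Pa.
  δ = (21000 × 2.3^3) / (3 × (2.05 × 10¹¹) × (8.4 × 10⁻⁵)) = 0.004946 m = 4.946 mm
(b) Maximum bending moment at the fixed end: M = P·L = 21000 × 2.3 = 48300 N·m. Convert y_max = 80 mm = 0.08 m.
  σ = M·y_max / I = (48300 × 0.08) / (8.4 × 10⁻⁵) = 4.6 × 10⁷ Pa = 46 MPa
Final answer: (a) δ = 4.946 mm, (b) σ = 46 MPa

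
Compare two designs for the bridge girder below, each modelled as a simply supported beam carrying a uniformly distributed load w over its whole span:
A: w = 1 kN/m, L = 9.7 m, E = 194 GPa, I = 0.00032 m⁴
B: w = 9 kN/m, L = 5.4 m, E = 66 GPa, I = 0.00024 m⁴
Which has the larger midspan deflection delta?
Model: a simply supported beam carrying a uniformly distributed load w over its whole span, so delta = (5·w·L^4) / (384·E·I) (SI units).
  A: delta = (5 × 1000 × 9.7^4) / (384 × (1.94 × 10¹¹) × 0.00032) = 0.001857 m = 1.857 mm
  B: delta = (5 × 9000 × 5.4^4) / (384 × (6.6 × 10¹⁰) × 0.00024) = 0.006291 m = 6.291 mm
6.291 mm > 1.857 mm, so B is larger.
Final answer: B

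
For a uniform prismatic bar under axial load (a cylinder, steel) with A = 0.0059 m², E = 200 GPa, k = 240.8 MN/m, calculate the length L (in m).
Model: a uniform prismatic bar under axial load, so k = (A·E) / L.
Solve for L: L = (A·E) / k.
Convert to SI units:
  E = 200 GPa = 2 × 10¹¹ Pa
  k = 240.8 MN/m = 2.408 × 10⁸ N/m
Substitute:
  L = (0.0059 × (2 × 10¹¹)) / (2.408 × 10⁸)
  L = 4.9 m
Final answer: L = 4.9 m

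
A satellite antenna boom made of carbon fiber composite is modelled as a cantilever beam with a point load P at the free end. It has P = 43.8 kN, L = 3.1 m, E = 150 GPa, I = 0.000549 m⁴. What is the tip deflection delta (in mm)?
Model: a cantilever beam with a point load P at the free end, so delta = (P·L^3) / (3·E·I).
Convert to SI units:
  P = 43.8 kN = 43800 N
  E = 150 GPa = 1.5 × 10¹¹ Pa
Substitute:
  delta = (43800 × 3.1^3) / (3 × (1.5 × 10¹¹) × 0.000549)
  delta = 0.005282 m
Convert: delta = 0.005282 m = 5.282 mm
Final answer: delta = 5.282 mm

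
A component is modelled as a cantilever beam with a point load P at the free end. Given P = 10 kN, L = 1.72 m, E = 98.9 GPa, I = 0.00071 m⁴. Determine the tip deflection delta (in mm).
Model: a cantilever beam with a point load P at the free end, so delta = (P·L^3) / (3·E·I).
Convert to SI units:
  P = 10 kN = 10000 N
  E = 98.9 GPa = 9.89 × 10¹⁰ Pa
Substitute:
  delta = (10000 × 1.72^3) / (3 × (9.89 × 10¹⁰) × 0.00071)
  delta = 0.0002416 m
Convert: delta = 0.0002416 m = 0.2416 mm
Final answer: delta = 0.2416 mm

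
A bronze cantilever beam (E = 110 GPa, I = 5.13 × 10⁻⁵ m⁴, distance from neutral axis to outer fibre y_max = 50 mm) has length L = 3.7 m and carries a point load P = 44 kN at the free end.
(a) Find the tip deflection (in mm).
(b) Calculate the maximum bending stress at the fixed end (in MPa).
(a) Tip deflection of a cantilever with an end point load: δ = P·L^3 / (3·E·I). Convert P = 44 kN = 44000 N, E = 110 GPa = 1.1 × 10¹¹ Pa.
  δ = (44000 × 3.7^3) / (3 × (1.1 × 10¹¹) × (5.13 × 10⁻⁵)) = 0.1317 m = 131.7 mm
(b) Maximum bending moment at the fixed end: M = P·L = 44000 × 3.7 = 162800 N·m. Convert y_max = 50 mm = 0.05 m.
  σ = M·y_max / I = (162800 × 0.05) / (5.13 × 10⁻⁵) = 1.587 × 10⁸ Pa = 158.7 MPa
Final answer: (a) δ = 131.7 mm, (b) σ = 158.7 MPa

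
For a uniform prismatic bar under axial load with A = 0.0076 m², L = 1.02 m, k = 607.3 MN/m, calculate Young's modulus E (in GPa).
Model: a uniform prismatic bar under axial load, so k = (A·E) / L.
Solve for E: E = (k·L) / A.
Convert to SI units:
  k = 607.3 MN/m = 6.073 × 10⁸ N/m
Substitute:
  E = ((6.073 × 10⁸) × 1.02) / 0.0076
  E = 8.151 × 10¹⁰ Pa
Convert: E = 8.151 × 10¹⁰ Pa = 81.51 GPa
Final answer: E = 81.51 GPa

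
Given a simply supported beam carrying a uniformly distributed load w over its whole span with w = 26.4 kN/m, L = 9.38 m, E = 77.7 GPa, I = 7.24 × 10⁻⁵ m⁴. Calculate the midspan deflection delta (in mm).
Model: a simply supported beam carrying a uniformly distributed load w over its whole span, so delta = (5·w·L^4) / (384·E·I).
Convert to SI units:
  w = 26.4 kN/m = 26400 N/m
  E = 77.7 GPa = 7.77 × 10¹⁰ Pa
Substitute:
  delta = (5 × 26400 × 9.38^4) / (384 × (7.77 × 10¹⁰) × (7.24 × 10⁻⁵))
  delta = 0.473 m
Convert: delta = 0.473 m = 473 mm
Final answer: delta = 473 mm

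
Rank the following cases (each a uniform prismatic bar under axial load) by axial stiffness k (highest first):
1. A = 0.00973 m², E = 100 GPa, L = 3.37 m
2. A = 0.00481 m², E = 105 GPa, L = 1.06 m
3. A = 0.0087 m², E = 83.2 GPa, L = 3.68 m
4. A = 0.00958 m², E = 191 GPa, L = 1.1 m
Model: a uniform prismatic bar under axial load, so k = (A·E) / L (SI units).
  Case 1: k = (0.00973 × (1 × 10¹¹)) / 3.37 = 2.887 × 10⁸ N/m = 288.7 MN/m
  Case 2: k = (0.00481 × (1.05 × 10¹¹)) / 1.06 = 4.765 × 10⁸ N/m = 476.5 MN/m
  Case 3: k = (0.0087 × (8.32 × 10¹⁰)) / 3.68 = 1.967 × 10⁸ N/m = 196.7 MN/m
  Case 4: k = (0.00958 × (1.91 × 10¹¹)) / 1.1 = 1.663 × 10⁹ N/m = 1663 MN/m
Ordering: 1663 MN/m (case 4) > 476.5 MN/m (case 2) > 288.7 MN/m (case 1) > 196.7 MN/m (case 3)
Final answer: 4, 2, 1, 3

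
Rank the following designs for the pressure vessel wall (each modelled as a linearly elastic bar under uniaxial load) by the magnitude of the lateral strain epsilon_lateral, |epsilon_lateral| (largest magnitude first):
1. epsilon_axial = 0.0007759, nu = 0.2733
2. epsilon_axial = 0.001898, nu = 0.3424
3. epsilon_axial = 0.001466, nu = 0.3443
Model: a linearly elastic bar under uniaxial load, so epsilon_lateral = -nu·epsilon_axial (SI units).
  Case 1: epsilon_lateral = -(0.2733 × 0.0007759) = -0.0002121
  Case 2: epsilon_lateral = -(0.3424 × 0.001898) = -0.0006499
  Case 3: epsilon_lateral = -(0.3443 × 0.001466) = -0.0005047
Ordering by |epsilon_lateral|: 0.0006499 (case 2) > 0.0005047 (case 3) > 0.0002121 (case 1)
Final answer: 2, 3, 1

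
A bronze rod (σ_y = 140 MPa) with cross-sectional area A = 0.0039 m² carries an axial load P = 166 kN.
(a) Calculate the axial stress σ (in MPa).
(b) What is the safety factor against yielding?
(a) Axial stress σ = P/A. Convert P = 166 kN = 166000 N.
  σ = 166000 / 0.0039 = 4.256 × 10⁷ Pa = 42.56 MPa
(b) Safety factor SF = σ_y/σ = 140 / 42.56 = 3.289
Final answer: (a) σ = 42.56 MPa, (b) SF = 3.289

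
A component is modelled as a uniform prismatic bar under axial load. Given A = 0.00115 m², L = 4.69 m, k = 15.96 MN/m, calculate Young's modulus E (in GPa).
Model: a uniform prismatic bar under axial load, so k = (A·E) / L.
Solve for E: E = (k·L) / A.
Convert to SI units:
  k = 15.96 MN/m = 1.596 × 10⁷ N/m
Substitute:
  E = ((1.596 × 10⁷) × 4.69) / 0.00115
  E = 6.509 × 10¹⁰ Pa
Convert: E = 6.509 × 10¹⁰ Pa = 65.09 GPa
Final answer: E = 65.09 GPa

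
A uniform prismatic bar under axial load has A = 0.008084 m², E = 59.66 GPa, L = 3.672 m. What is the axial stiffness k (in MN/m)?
Model: a uniform prismatic bar under axial load, so k = (A·E) / L.
Convert to SI units:
  E = 59.66 GPa = 5.966 × 10¹⁰ Pa
Substitute:
  k = (0.008084 × (5.966 × 10¹⁰)) / 3.672
  k = 1.313 × 10⁸ N/m
Convert: k = 1.313 × 10⁸ N/m = 131.3 MN/m
Final answer: k = 131.3 MN/m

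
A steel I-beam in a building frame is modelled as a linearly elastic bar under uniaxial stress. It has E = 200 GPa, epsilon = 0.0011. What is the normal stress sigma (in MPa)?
Model: a linearly elastic bar under uniaxial stress, so sigma = E·epsilon.
Convert to SI units:
  E = 200 GPa = 2 × 10¹¹ Pa
Substitute:
  sigma = (2 × 10¹¹) × 0.0011
  sigma = 2.2 × 10⁸ Pa
Convert: sigma = 2.2 × 10⁸ Pa = 220 MPa
Final answer: sigma = 220 MPa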